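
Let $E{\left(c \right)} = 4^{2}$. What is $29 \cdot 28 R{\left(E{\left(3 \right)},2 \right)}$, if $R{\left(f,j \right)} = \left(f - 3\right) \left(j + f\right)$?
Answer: $190008$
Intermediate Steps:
$E{\left(c \right)} = 16$
$R{\left(f,j \right)} = \left(-3 + f\right) \left(f + j\right)$
$29 \cdot 28 R{\left(E{\left(3 \right)},2 \right)} = 29 \cdot 28 \left(16^{2} - 48 - 6 + 16 \cdot 2\right) = 812 \left(256 - 48 - 6 + 32\right) = 812 \cdot 234 = 190008$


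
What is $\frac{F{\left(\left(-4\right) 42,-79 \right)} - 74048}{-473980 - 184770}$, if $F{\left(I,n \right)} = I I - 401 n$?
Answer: $\frac{2829}{131750} \approx 0.021472$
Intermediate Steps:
$F{\left(I,n \right)} = I^{2} - 401 n$
$\frac{F{\left(\left(-4\right) 42,-79 \right)} - 74048}{-473980 - 184770} = \frac{\left(\left(\left(-4\right) 42\right)^{2} - -31679\right) - 74048}{-473980 - 184770} = \frac{\left(\left(-168\right)^{2} + 31679\right) - 74048}{-658750} = \left(\left(28224 + 31679\right) - 74048\right) \left(- \frac{1}{658750}\right) = \left(59903 - 74048\right) \left(- \frac{1}{658750}\right) = \left(-14145\right) \left(- \frac{1}{658750}\right) = \frac{2829}{131750}$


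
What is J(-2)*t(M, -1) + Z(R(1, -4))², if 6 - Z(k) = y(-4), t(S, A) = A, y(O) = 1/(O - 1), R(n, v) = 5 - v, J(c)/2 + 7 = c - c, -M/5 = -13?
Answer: 1311/25 ≈ 52.440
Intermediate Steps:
M = 65 (M = -5*(-13) = 65)
J(c) = -14 (J(c) = -14 + 2*(c - c) = -14 + 2*0 = -14 + 0 = -14)
y(O) = 1/(-1 + O)
Z(k) = 31/5 (Z(k) = 6 - 1/(-1 - 4) = 6 - 1/(-5) = 6 - 1*(-⅕) = 6 + ⅕ = 31/5)
J(-2)*t(M, -1) + Z(R(1, -4))² = -14*(-1) + (31/5)² = 14 + 961/25 = 1311/25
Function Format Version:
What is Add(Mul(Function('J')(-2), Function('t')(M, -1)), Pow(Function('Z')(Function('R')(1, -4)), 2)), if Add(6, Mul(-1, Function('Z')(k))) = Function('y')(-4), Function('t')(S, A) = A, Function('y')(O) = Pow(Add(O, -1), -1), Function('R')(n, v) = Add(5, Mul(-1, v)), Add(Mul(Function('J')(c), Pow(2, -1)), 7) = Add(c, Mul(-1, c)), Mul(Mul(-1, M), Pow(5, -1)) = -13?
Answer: Rational(1311, 25) ≈ 52.440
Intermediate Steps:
M = 65 (M = Mul(-5, -13) = 65)
Function('J')(c) = -14 (Function('J')(c) = Add(-14, Mul(2, Add(c, Mul(-1, c)))) = Add(-14, Mul(2, 0)) = Add(-14, 0) = -14)
Function('y')(O) = Pow(Add(-1, O), -1)
Function('Z')(k) = Rational(31, 5) (Function('Z')(k) = Add(6, Mul(-1, Pow(Add(-1, -4), -1))) = Add(6, Mul(-1, Pow(-5, -1))) = Add(6, Mul(-1, Rational(-1, 5))) = Add(6, Rational(1, 5)) = Rational(31, 5))
Add(Mul(Function('J')(-2), Function('t')(M, -1)), Pow(Function('Z')(Function('R')(1, -4)), 2)) = Add(Mul(-14, -1), Pow(Rational(31, 5), 2)) = Add(14, Rational(961, 25)) = Rational(1311, 25)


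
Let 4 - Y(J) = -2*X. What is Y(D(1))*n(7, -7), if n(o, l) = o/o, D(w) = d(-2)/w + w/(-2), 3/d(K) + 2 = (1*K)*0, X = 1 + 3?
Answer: 12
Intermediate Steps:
X = 4
d(K) = -3/2 (d(K) = 3/(-2 + (1*K)*0) = 3/(-2 + K*0) = 3/(-2 + 0) = 3/(-2) = 3*(-½) = -3/2)
D(w) = -3/(2*w) - w/2 (D(w) = -3/(2*w) + w/(-2) = -3/(2*w) + w*(-½) = -3/(2*w) - w/2)
n(o, l) = 1
Y(J) = 12 (Y(J) = 4 - (-2)*4 = 4 - 1*(-8) = 4 + 8 = 12)
Y(D(1))*n(7, -7) = 12*1 = 12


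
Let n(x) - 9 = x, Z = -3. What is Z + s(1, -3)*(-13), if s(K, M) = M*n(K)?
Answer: 387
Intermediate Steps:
n(x) = 9 + x
s(K, M) = M*(9 + K)
Z + s(1, -3)*(-13) = -3 - 3*(9 + 1)*(-13) = -3 - 3*10*(-13) = -3 - 30*(-13) = -3 + 390 = 387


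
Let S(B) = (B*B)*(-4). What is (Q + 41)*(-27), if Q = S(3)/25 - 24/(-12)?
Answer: -28053/25 ≈ -1122.1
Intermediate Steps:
S(B) = -4*B² (S(B) = B²*(-4) = -4*B²)
Q = 14/25 (Q = -4*3²/25 - 24/(-12) = -4*9*(1/25) - 24*(-1/12) = -36*1/25 + 2 = -36/25 + 2 = 14/25 ≈ 0.56000)
(Q + 41)*(-27) = (14/25 + 41)*(-27) = (1039/25)*(-27) = -28053/25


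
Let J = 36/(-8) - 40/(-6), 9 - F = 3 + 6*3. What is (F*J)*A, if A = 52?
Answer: -1352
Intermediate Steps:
F = -12 (F = 9 - (3 + 6*3) = 9 - (3 + 18) = 9 - 1*21 = 9 - 21 = -12)
J = 13/6 (J = 36*(-1/8) - 40*(-1/6) = -9/2 + 20/3 = 13/6 ≈ 2.1667)
(F*J)*A = -12*13/6*52 = -26*52 = -1352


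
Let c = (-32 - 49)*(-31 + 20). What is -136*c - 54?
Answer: -121230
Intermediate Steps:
c = 891 (c = -81*(-11) = 891)
-136*c - 54 = -136*891 - 54 = -121176 - 54 = -121230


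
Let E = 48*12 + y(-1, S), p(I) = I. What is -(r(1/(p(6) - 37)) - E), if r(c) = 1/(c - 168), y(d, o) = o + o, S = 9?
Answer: 3094177/5209 ≈ 594.01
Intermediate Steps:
y(d, o) = 2*o
r(c) = 1/(-168 + c)
E = 594 (E = 48*12 + 2*9 = 576 + 18 = 594)
-(r(1/(p(6) - 37)) - E) = -(1/(-168 + 1/(6 - 37)) - 1*594) = -(1/(-168 + 1/(-31)) - 594) = -(1/(-168 - 1/31) - 594) = -(1/(-5209/31) - 594) = -(-31/5209 - 594) = -1*(-3094177/5209) = 3094177/5209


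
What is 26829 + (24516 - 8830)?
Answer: 42515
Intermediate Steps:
26829 + (24516 - 8830) = 26829 + 15686 = 42515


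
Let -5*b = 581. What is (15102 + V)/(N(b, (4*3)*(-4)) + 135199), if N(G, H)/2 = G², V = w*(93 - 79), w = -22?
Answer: 369850/4055097 ≈ 0.091206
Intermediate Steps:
b = -581/5 (b = -⅕*581 = -581/5 ≈ -116.20)
V = -308 (V = -22*(93 - 79) = -22*14 = -308)
N(G, H) = 2*G²
(15102 + V)/(N(b, (4*3)*(-4)) + 135199) = (15102 - 308)/(2*(-581/5)² + 135199) = 14794/(2*(337561/25) + 135199) = 14794/(675122/25 + 135199) = 14794/(4055097/25) = 14794*(25/4055097) = 369850/4055097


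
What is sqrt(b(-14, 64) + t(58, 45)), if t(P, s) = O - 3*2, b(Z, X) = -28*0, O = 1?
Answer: I*sqrt(5) ≈ 2.2361*I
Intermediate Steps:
b(Z, X) = 0
t(P, s) = -5 (t(P, s) = 1 - 3*2 = 1 - 6 = -5)
sqrt(b(-14, 64) + t(58, 45)) = sqrt(0 - 5) = sqrt(-5) = I*sqrt(5)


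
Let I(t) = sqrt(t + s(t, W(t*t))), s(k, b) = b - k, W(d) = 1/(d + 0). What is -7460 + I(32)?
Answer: -238719/32 ≈ -7460.0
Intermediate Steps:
W(d) = 1/d
I(t) = sqrt(t**(-2)) (I(t) = sqrt(t + (1/(t*t) - t)) = sqrt(t + (1/(t**2) - t)) = sqrt(t + (t**(-2) - t)) = sqrt(t**(-2)))
-7460 + I(32) = -7460 + sqrt(32**(-2)) = -7460 + sqrt(1/1024) = -7460 + 1/32 = -238719/32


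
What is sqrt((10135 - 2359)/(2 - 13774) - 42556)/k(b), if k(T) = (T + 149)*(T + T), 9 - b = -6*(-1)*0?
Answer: 59*I*sqrt(36230689)/4895946 ≈ 0.072536*I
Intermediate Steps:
b = 9 (b = 9 - (-6*(-1))*0 = 9 - 6*0 = 9 - 1*0 = 9 + 0 = 9)
k(T) = 2*T*(149 + T) (k(T) = (149 + T)*(2*T) = 2*T*(149 + T))
sqrt((10135 - 2359)/(2 - 13774) - 42556)/k(b) = sqrt((10135 - 2359)/(2 - 13774) - 42556)/((2*9*(149 + 9))) = sqrt(7776/(-13772) - 42556)/((2*9*158)) = sqrt(7776*(-1/13772) - 42556)/2844 = sqrt(-1944/3443 - 42556)*(1/2844) = sqrt(-146522252/3443)*(1/2844) = (118*I*sqrt(36230689)/3443)*(1/2844) = 59*I*sqrt(36230689)/4895946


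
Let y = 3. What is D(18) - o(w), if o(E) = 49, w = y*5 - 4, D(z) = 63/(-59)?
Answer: -2954/59 ≈ -50.068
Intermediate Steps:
D(z) = -63/59 (D(z) = 63*(-1/59) = -63/59)
w = 11 (w = 3*5 - 4 = 15 - 4 = 11)
D(18) - o(w) = -63/59 - 1*49 = -63/59 - 49 = -2954/59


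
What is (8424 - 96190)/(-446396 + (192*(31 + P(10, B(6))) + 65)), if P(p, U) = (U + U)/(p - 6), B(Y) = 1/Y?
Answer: 12538/62909 ≈ 0.19930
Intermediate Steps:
B(Y) = 1/Y
P(p, U) = 2*U/(-6 + p) (P(p, U) = (2*U)/(-6 + p) = 2*U/(-6 + p))
(8424 - 96190)/(-446396 + (192*(31 + P(10, B(6))) + 65)) = (8424 - 96190)/(-446396 + (192*(31 + 2/(6*(-6 + 10))) + 65)) = -87766/(-446396 + (192*(31 + 2*(1/6)/4) + 65)) = -87766/(-446396 + (192*(31 + 2*(1/6)*(1/4)) + 65)) = -87766/(-446396 + (192*(31 + 1/12) + 65)) = -87766/(-446396 + (192*(373/12) + 65)) = -87766/(-446396 + (5968 + 65)) = -87766/(-446396 + 6033) = -87766/(-440363) = -87766*(-1/440363) = 12538/62909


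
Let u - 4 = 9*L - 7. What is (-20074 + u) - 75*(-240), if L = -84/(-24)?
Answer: -4091/2 ≈ -2045.5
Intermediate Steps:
L = 7/2 (L = -84*(-1/24) = 7/2 ≈ 3.5000)
u = 57/2 (u = 4 + (9*(7/2) - 7) = 4 + (63/2 - 7) = 4 + 49/2 = 57/2 ≈ 28.500)
(-20074 + u) - 75*(-240) = (-20074 + 57/2) - 75*(-240) = -40091/2 + 18000 = -4091/2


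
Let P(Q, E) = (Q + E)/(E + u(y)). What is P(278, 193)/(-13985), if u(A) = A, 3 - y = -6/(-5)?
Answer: -471/2724278 ≈ -0.00017289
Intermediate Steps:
y = 9/5 (y = 3 - (-6)/(-5) = 3 - (-6)*(-1)/5 = 3 - 1*6/5 = 3 - 6/5 = 9/5 ≈ 1.8000)
P(Q, E) = (E + Q)/(9/5 + E) (P(Q, E) = (Q + E)/(E + 9/5) = (E + Q)/(9/5 + E))
P(278, 193)/(-13985) = (5*(193 + 278)/(9 + 5*193))/(-13985) = (5*471/(9 + 965))*(-1/13985) = (5*471/974)*(-1/13985) = (5*(1/974)*471)*(-1/13985) = (2355/974)*(-1/13985) = -471/2724278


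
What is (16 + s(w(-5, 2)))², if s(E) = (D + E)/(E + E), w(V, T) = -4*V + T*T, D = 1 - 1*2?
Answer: 625681/2304 ≈ 271.56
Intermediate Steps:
D = -1 (D = 1 - 2 = -1)
w(V, T) = T² - 4*V (w(V, T) = -4*V + T² = T² - 4*V)
s(E) = (-1 + E)/(2*E) (s(E) = (-1 + E)/(E + E) = (-1 + E)/((2*E)) = (-1 + E)*(1/(2*E)) = (-1 + E)/(2*E))
(16 + s(w(-5, 2)))² = (16 + (-1 + (2² - 4*(-5)))/(2*(2² - 4*(-5))))² = (16 + (-1 + (4 + 20))/(2*(4 + 20)))² = (16 + (½)*(-1 + 24)/24)² = (16 + (½)*(1/24)*23)² = (16 + 23/48)² = (791/48)² = 625681/2304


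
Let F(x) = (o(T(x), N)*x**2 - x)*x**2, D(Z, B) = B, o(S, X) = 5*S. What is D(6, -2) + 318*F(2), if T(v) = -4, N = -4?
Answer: -104306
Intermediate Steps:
F(x) = x**2*(-x - 20*x**2) (F(x) = ((5*(-4))*x**2 - x)*x**2 = (-20*x**2 - x)*x**2 = (-x - 20*x**2)*x**2 = x**2*(-x - 20*x**2))
D(6, -2) + 318*F(2) = -2 + 318*(2**3*(-1 - 20*2)) = -2 + 318*(8*(-1 - 40)) = -2 + 318*(8*(-41)) = -2 + 318*(-328) = -2 - 104304 = -104306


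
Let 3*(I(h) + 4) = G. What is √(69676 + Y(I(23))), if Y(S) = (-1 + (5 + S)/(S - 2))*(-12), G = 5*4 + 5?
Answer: 2*√17410 ≈ 263.89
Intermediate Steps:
G = 25 (G = 20 + 5 = 25)
I(h) = 13/3 (I(h) = -4 + (⅓)*25 = -4 + 25/3 = 13/3)
Y(S) = 12 - 12*(5 + S)/(-2 + S) (Y(S) = (-1 + (5 + S)/(-2 + S))*(-12) = 12 - 12*(5 + S)/(-2 + S))
√(69676 + Y(I(23))) = √(69676 - 84/(-2 + 13/3)) = √(69676 - 84/7/3) = √(69676 - 84*3/7) = √(69676 - 36) = √69640 = 2*√17410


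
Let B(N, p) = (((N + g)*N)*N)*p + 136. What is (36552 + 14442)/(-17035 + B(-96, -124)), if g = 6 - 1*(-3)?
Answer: 16998/33135103 ≈ 0.00051299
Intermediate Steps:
g = 9 (g = 6 + 3 = 9)
B(N, p) = 136 + p*N²*(9 + N) (B(N, p) = (((N + 9)*N)*N)*p + 136 = (((9 + N)*N)*N)*p + 136 = ((N*(9 + N))*N)*p + 136 = (N²*(9 + N))*p + 136 = p*N²*(9 + N) + 136 = 136 + p*N²*(9 + N))
(36552 + 14442)/(-17035 + B(-96, -124)) = (36552 + 14442)/(-17035 + (136 - 124*(-96)³ + 9*(-124)*(-96)²)) = 50994/(-17035 + (136 - 124*(-884736) + 9*(-124)*9216)) = 50994/(-17035 + (136 + 109707264 - 10285056)) = 50994/(-17035 + 99422344) = 50994/99405309 = 50994*(1/99405309) = 16998/33135103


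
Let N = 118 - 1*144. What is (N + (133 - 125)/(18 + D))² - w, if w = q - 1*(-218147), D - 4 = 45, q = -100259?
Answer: -526192476/4489 ≈ -1.1722e+5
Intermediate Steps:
D = 49 (D = 4 + 45 = 49)
w = 117888 (w = -100259 - 1*(-218147) = -100259 + 218147 = 117888)
N = -26 (N = 118 - 144 = -26)
(N + (133 - 125)/(18 + D))² - w = (-26 + (133 - 125)/(18 + 49))² - 1*117888 = (-26 + 8/67)² - 117888 = (-1734/67)² - 117888 = 3006756/4489 - 117888 = -526192476/4489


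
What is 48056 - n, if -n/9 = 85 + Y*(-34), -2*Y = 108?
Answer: 65345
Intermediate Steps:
Y = -54 (Y = -½*108 = -54)
n = -17289 (n = -9*(85 - 54*(-34)) = -9*(85 + 1836) = -9*1921 = -17289)
48056 - n = 48056 - 1*(-17289) = 48056 + 17289 = 65345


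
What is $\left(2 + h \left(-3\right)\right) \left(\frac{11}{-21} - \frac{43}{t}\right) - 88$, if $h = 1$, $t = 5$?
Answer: $- \frac{8282}{105} \approx -78.876$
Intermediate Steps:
$\left(2 + h \left(-3\right)\right) \left(\frac{11}{-21} - \frac{43}{t}\right) - 88 = \left(2 + 1 \left(-3\right)\right) \left(\frac{11}{-21} - \frac{43}{5}\right) - 88 = \left(2 - 3\right) \left(11 \left(- \frac{1}{21}\right) - \frac{43}{5}\right) - 88 = - (- \frac{11}{21} - \frac{43}{5}) - 88 = \left(-1\right) \left(- \frac{958}{105}\right) - 88 = \frac{958}{105} - 88 = - \frac{8282}{105}$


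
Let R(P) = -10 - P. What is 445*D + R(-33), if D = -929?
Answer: -413382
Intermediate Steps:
445*D + R(-33) = 445*(-929) + (-10 - 1*(-33)) = -413405 + (-10 + 33) = -413405 + 23 = -413382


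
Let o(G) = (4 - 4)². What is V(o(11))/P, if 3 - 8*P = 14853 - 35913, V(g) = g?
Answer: 0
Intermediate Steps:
o(G) = 0 (o(G) = 0² = 0)
P = 21063/8 (P = 3/8 - (14853 - 35913)/8 = 3/8 - ⅛*(-21060) = 3/8 + 5265/2 = 21063/8 ≈ 2632.9)
V(o(11))/P = 0/(21063/8) = 0*(8/21063) = 0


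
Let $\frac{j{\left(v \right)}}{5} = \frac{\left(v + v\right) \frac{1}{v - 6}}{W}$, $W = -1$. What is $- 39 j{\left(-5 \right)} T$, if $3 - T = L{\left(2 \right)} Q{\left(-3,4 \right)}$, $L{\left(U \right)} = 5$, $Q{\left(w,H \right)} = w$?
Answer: $\frac{35100}{11} \approx 3190.9$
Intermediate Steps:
$T = 18$ ($T = 3 - 5 \left(-3\right) = 3 - -15 = 3 + 15 = 18$)
$j{\left(v \right)} = - \frac{10 v}{-6 + v}$ ($j{\left(v \right)} = 5 \frac{\left(v + v\right) \frac{1}{v - 6}}{-1} = 5 \frac{2 v}{-6 + v} \left(-1\right) = 5 \left(- \frac{2 v}{-6 + v}\right) = - \frac{10 v}{-6 + v}$)
$- 39 j{\left(-5 \right)} T = - 39 \left(\left(-10\right) \left(-5\right) \frac{1}{-6 - 5}\right) 18 = - 39 \left(\left(-10\right) \left(-5\right) \frac{1}{-11}\right) 18 = - 39 \left(\left(-10\right) \left(-5\right) \left(- \frac{1}{11}\right)\right) 18 = \left(-39\right) \left(- \frac{50}{11}\right) 18 = \frac{1950}{11} \cdot 18 = \frac{35100}{11}$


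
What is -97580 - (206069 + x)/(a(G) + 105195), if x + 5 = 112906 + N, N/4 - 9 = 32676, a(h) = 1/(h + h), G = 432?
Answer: -8869286525420/90888481 ≈ -97584.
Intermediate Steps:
a(h) = 1/(2*h)
N = 130740 (N = 36 + 4*32676 = 36 + 130704 = 130740)
x = 243641 (x = -5 + (112906 + 130740) = -5 + 243646 = 243641)
-97580 - (206069 + x)/(a(G) + 105195) = -97580 - (206069 + 243641)/((½)/432 + 105195) = -97580 - 449710/((½)*(1/432) + 105195) = -97580 - 449710/(1/864 + 105195) = -97580 - 449710/90888481/864 = -97580 - 449710*864/90888481 = -97580 - 1*388549440/90888481 = -97580 - 388549440/90888481 = -8869286525420/90888481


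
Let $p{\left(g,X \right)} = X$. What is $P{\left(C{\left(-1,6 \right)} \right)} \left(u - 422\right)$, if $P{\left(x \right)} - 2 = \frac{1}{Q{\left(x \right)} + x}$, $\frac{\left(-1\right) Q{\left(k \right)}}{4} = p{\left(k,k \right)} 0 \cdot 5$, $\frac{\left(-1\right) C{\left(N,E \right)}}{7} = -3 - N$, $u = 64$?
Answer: $- \frac{5191}{7} \approx -741.57$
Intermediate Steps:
$C{\left(N,E \right)} = 21 + 7 N$ ($C{\left(N,E \right)} = - 7 \left(-3 - N\right) = 21 + 7 N$)
$Q{\left(k \right)} = 0$ ($Q{\left(k \right)} = - 4 k 0 \cdot 5 = - 4 \cdot 0 \cdot 5 = \left(-4\right) 0 = 0$)
$P{\left(x \right)} = 2 + \frac{1}{x}$ ($P{\left(x \right)} = 2 + \frac{1}{0 + x} = 2 + \frac{1}{x}$)
$P{\left(C{\left(-1,6 \right)} \right)} \left(u - 422\right) = \left(2 + \frac{1}{21 + 7 \left(-1\right)}\right) \left(64 - 422\right) = \left(2 + \frac{1}{21 - 7}\right) \left(-358\right) = \left(2 + \frac{1}{14}\right) \left(-358\right) = \frac{29}{14} \left(-358\right) = - \frac{5191}{7}$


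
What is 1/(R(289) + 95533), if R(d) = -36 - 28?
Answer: 1/95469 ≈ 1.0475e-5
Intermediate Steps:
R(d) = -64
1/(R(289) + 95533) = 1/(-64 + 95533) = 1/95469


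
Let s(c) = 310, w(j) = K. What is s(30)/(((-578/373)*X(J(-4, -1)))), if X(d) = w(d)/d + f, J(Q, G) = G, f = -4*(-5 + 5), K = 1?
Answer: 57815/289 ≈ 200.05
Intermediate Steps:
w(j) = 1
f = 0 (f = -4*0 = 0)
X(d) = 1/d (X(d) = 1/d + 0 = 1/d)
s(30)/(((-578/373)*X(J(-4, -1)))) = 310/((-578/373/(-1))) = 310/((-578*1/373*(-1))) = 310/((-578/373*(-1))) = 310/(578/373) = 310*(373/578) = 57815/289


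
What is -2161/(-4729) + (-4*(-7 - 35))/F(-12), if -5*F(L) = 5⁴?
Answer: -524347/591125 ≈ -0.88703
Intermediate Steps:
F(L) = -125 (F(L) = -⅕*5⁴ = -⅕*625 = -125)
-2161/(-4729) + (-4*(-7 - 35))/F(-12) = -2161/(-4729) - 4*(-7 - 35)/(-125) = -2161*(-1/4729) - 4*(-42)*(-1/125) = 2161/4729 + 168*(-1/125) = 2161/4729 - 168/125 = -524347/591125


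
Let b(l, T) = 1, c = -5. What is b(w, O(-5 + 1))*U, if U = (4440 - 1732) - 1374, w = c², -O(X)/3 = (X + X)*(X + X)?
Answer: 1334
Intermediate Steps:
O(X) = -12*X² (O(X) = -3*(X + X)*(X + X) = -3*2*X*2*X = -12*X²)
w = 25 (w = (-5)² = 25)
U = 1334 (U = 2708 - 1374 = 1334)
b(w, O(-5 + 1))*U = 1*1334 = 1334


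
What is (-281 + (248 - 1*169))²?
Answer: 40804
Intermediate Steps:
(-281 + (248 - 1*169))² = (-281 + (248 - 169))² = (-281 + 79)² = (-202)² = 40804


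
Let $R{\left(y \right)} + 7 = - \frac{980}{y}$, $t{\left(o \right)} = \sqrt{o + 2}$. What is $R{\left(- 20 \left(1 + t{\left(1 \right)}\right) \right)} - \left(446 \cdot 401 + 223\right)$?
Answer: $- \frac{358201}{2} + \frac{49 \sqrt{3}}{2} \approx -1.7906 \cdot 10^{5}$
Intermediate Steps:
$t{\left(o \right)} = \sqrt{2 + o}$
$R{\left(y \right)} = -7 - \frac{980}{y}$
$R{\left(- 20 \left(1 + t{\left(1 \right)}\right) \right)} - \left(446 \cdot 401 + 223\right) = \left(-7 - \frac{980}{\left(-20\right) \left(1 + \sqrt{2 + 1}\right)}\right) - \left(446 \cdot 401 + 223\right) = \left(-7 - \frac{980}{\left(-20\right) \left(1 + \sqrt{3}\right)}\right) - \left(178846 + 223\right) = \left(-7 - \frac{980}{-20 - 20 \sqrt{3}}\right) - 179069 = -179076 - \frac{980}{-20 - 20 \sqrt{3}}$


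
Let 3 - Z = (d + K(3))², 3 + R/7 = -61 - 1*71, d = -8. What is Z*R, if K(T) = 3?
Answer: 20790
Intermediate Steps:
R = -945 (R = -21 + 7*(-61 - 1*71) = -21 + 7*(-61 - 71) = -21 + 7*(-132) = -21 - 924 = -945)
Z = -22 (Z = 3 - (-8 + 3)² = 3 - 1*(-5)² = 3 - 1*25 = 3 - 25 = -22)
Z*R = -22*(-945) = 20790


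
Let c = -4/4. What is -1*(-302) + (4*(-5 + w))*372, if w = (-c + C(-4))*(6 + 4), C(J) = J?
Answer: -51778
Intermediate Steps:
c = -1 (c = -4*¼ = -1)
w = -30 (w = (-1*(-1) - 4)*(6 + 4) = (1 - 4)*10 = -3*10 = -30)
-1*(-302) + (4*(-5 + w))*372 = -1*(-302) + (4*(-5 - 30))*372 = 302 + (4*(-35))*372 = 302 - 140*372 = 302 - 52080 = -51778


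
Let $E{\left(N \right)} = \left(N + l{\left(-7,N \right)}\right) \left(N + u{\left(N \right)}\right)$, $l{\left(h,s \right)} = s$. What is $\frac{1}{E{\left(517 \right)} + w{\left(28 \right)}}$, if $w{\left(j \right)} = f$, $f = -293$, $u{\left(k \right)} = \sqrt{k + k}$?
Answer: $\frac{534285}{284354953921} - \frac{1034 \sqrt{1034}}{284354953921} \approx 1.762 \cdot 10^{-6}$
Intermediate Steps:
$u{\left(k \right)} = \sqrt{2} \sqrt{k}$ ($u{\left(k \right)} = \sqrt{2 k} = \sqrt{2} \sqrt{k}$)
$w{\left(j \right)} = -293$
$E{\left(N \right)} = 2 N \left(N + \sqrt{2} \sqrt{N}\right)$ ($E{\left(N \right)} = \left(N + N\right) \left(N + \sqrt{2} \sqrt{N}\right) = 2 N \left(N + \sqrt{2} \sqrt{N}\right)$)
$\frac{1}{E{\left(517 \right)} + w{\left(28 \right)}} = \frac{1}{\left(2 \cdot 517^{2} + 2 \sqrt{2} \cdot 517^{\frac{3}{2}}\right) - 293} = \frac{1}{\left(2 \cdot 267289 + 2 \sqrt{2} \cdot 517 \sqrt{517}\right) - 293} = \frac{1}{\left(534578 + 1034 \sqrt{1034}\right) - 293} = \frac{1}{534285 + 1034 \sqrt{1034}}$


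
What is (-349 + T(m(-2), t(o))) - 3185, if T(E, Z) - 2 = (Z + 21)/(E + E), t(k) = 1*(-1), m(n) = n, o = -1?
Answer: -3537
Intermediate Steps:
t(k) = -1
T(E, Z) = 2 + (21 + Z)/(2*E) (T(E, Z) = 2 + (Z + 21)/(E + E) = 2 + (21 + Z)/((2*E)) = 2 + (21 + Z)*(1/(2*E)) = 2 + (21 + Z)/(2*E))
(-349 + T(m(-2), t(o))) - 3185 = (-349 + (1/2)*(21 - 1 + 4*(-2))/(-2)) - 3185 = (-349 + (1/2)*(-1/2)*(21 - 1 - 8)) - 3185 = (-349 + (1/2)*(-1/2)*12) - 3185 = (-349 - 3) - 3185 = -352 - 3185 = -3537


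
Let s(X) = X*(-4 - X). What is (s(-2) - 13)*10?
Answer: -90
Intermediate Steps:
(s(-2) - 13)*10 = (-1*(-2)*(4 - 2) - 13)*10 = (-1*(-2)*2 - 13)*10 = (4 - 13)*10 = -9*10 = -90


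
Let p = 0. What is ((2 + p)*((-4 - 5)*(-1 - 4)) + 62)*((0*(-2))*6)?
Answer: 0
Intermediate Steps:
((2 + p)*((-4 - 5)*(-1 - 4)) + 62)*((0*(-2))*6) = ((2 + 0)*((-4 - 5)*(-1 - 4)) + 62)*((0*(-2))*6) = (2*(-9*(-5)) + 62)*(0*6) = (2*45 + 62)*0 = (90 + 62)*0 = 152*0 = 0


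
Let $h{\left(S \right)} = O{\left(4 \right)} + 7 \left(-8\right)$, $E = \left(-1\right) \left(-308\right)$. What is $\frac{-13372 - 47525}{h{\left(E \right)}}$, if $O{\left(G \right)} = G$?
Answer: $\frac{60897}{52} \approx 1171.1$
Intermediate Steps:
$E = 308$
$h{\left(S \right)} = -52$ ($h{\left(S \right)} = 4 + 7 \left(-8\right) = 4 - 56 = -52$)
$\frac{-13372 - 47525}{h{\left(E \right)}} = \frac{-13372 - 47525}{-52} = \left(-60897\right) \left(- \frac{1}{52}\right) = \frac{60897}{52}$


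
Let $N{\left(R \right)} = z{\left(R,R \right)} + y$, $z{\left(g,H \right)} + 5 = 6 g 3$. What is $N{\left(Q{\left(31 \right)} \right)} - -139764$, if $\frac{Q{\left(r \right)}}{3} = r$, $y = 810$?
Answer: $142243$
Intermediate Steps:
$z{\left(g,H \right)} = -5 + 18 g$ ($z{\left(g,H \right)} = -5 + 6 g 3 = -5 + 18 g$)
$Q{\left(r \right)} = 3 r$
$N{\left(R \right)} = 805 + 18 R$ ($N{\left(R \right)} = \left(-5 + 18 R\right) + 810 = 805 + 18 R$)
$N{\left(Q{\left(31 \right)} \right)} - -139764 = \left(805 + 18 \cdot 3 \cdot 31\right) - -139764 = \left(805 + 18 \cdot 93\right) + 139764 = \left(805 + 1674\right) + 139764 = 2479 + 139764 = 142243$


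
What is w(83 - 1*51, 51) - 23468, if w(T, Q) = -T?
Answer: -23500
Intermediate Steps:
w(83 - 1*51, 51) - 23468 = -(83 - 1*51) - 23468 = -(83 - 51) - 23468 = -1*32 - 23468 = -32 - 23468 = -23500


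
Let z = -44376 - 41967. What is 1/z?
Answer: -1/86343 ≈ -1.1582e-5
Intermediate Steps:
z = -86343
1/z = 1/(-86343) = -1/86343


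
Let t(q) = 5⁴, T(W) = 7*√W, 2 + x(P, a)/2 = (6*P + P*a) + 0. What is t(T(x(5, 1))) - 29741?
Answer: -29116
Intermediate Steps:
x(P, a) = -4 + 12*P + 2*P*a (x(P, a) = -4 + 2*((6*P + P*a) + 0) = -4 + 2*(6*P + P*a) = -4 + (12*P + 2*P*a) = -4 + 12*P + 2*P*a)
t(q) = 625
t(T(x(5, 1))) - 29741 = 625 - 29741 = -29116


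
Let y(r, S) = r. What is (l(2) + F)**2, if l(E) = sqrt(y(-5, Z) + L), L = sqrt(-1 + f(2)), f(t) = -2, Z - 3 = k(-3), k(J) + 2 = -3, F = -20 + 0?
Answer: (20 - sqrt(-5 + I*sqrt(3)))**2 ≈ 379.73 - 89.005*I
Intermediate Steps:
F = -20
k(J) = -5 (k(J) = -2 - 3 = -5)
Z = -2 (Z = 3 - 5 = -2)
L = I*sqrt(3) (L = sqrt(-1 - 2) = sqrt(-3) = I*sqrt(3) ≈ 1.732*I)
l(E) = sqrt(-5 + I*sqrt(3))
(l(2) + F)**2 = (sqrt(-5 + I*sqrt(3)) - 20)**2 = (-20 + sqrt(-5 + I*sqrt(3)))**2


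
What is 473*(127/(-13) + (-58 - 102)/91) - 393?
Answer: -531940/91 ≈ -5845.5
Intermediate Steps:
473*(127/(-13) + (-58 - 102)/91) - 393 = 473*(127*(-1/13) - 160*1/91) - 393 = 473*(-127/13 - 160/91) - 393 = 473*(-1049/91) - 393 = -496177/91 - 393 = -531940/91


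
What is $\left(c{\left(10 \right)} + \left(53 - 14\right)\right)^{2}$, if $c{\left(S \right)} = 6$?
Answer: $2025$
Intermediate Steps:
$\left(c{\left(10 \right)} + \left(53 - 14\right)\right)^{2} = \left(6 + \left(53 - 14\right)\right)^{2} = \left(6 + 39\right)^{2} = 45^{2} = 2025$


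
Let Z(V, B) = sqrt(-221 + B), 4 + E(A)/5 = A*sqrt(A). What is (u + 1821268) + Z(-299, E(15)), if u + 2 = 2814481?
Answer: 4635747 + sqrt(-241 + 75*sqrt(15)) ≈ 4.6358e+6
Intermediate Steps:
u = 2814479 (u = -2 + 2814481 = 2814479)
E(A) = -20 + 5*A**(3/2) (E(A) = -20 + 5*(A*sqrt(A)) = -20 + 5*A**(3/2))
(u + 1821268) + Z(-299, E(15)) = (2814479 + 1821268) + sqrt(-221 + (-20 + 5*15**(3/2))) = 4635747 + sqrt(-221 + (-20 + 5*(15*sqrt(15)))) = 4635747 + sqrt(-221 + (-20 + 75*sqrt(15))) = 4635747 + sqrt(-241 + 75*sqrt(15))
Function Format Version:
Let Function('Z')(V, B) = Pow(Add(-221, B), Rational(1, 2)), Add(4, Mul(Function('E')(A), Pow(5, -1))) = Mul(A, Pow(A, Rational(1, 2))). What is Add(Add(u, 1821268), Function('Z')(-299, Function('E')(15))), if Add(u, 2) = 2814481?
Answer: Add(4635747, Pow(Add(-241, Mul(75, Pow(15, Rational(1, 2)))), Rational(1, 2))) ≈ 4.6358e+6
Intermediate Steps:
u = 2814479 (u = Add(-2, 2814481) = 2814479)
Function('E')(A) = Add(-20, Mul(5, Pow(A, Rational(3, 2)))) (Function('E')(A) = Add(-20, Mul(5, Mul(A, Pow(A, Rational(1, 2))))) = Add(-20, Mul(5, Pow(A, Rational(3, 2)))))
Add(Add(u, 1821268), Function('Z')(-299, Function('E')(15))) = Add(Add(2814479, 1821268), Pow(Add(-221, Add(-20, Mul(5, Pow(15, Rational(3, 2))))), Rational(1, 2))) = Add(4635747, Pow(Add(-221, Add(-20, Mul(5, Mul(15, Pow(15, Rational(1, 2)))))), Rational(1, 2))) = Add(4635747, Pow(Add(-221, Add(-20, Mul(75, Pow(15, Rational(1, 2))))), Rational(1, 2))) = Add(4635747, Pow(Add(-241, Mul(75, Pow(15, Rational(1, 2)))), Rational(1, 2)))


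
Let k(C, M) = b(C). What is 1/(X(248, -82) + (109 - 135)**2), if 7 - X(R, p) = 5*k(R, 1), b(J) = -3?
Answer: 1/698 ≈ 0.0014327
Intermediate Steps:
k(C, M) = -3
X(R, p) = 22 (X(R, p) = 7 - 5*(-3) = 7 - 1*(-15) = 7 + 15 = 22)
1/(X(248, -82) + (109 - 135)**2) = 1/(22 + (109 - 135)**2) = 1/(22 + (-26)**2) = 1/(22 + 676) = 1/698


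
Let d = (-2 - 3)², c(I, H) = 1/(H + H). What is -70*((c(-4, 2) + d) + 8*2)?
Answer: -5775/2 ≈ -2887.5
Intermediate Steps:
c(I, H) = 1/(2*H)
d = 25 (d = (-5)² = 25)
-70*((c(-4, 2) + d) + 8*2) = -70*(((½)/2 + 25) + 8*2) = -70*(((½)*(½) + 25) + 16) = -70*((¼ + 25) + 16) = -70*(101/4 + 16) = -70*165/4 = -5775/2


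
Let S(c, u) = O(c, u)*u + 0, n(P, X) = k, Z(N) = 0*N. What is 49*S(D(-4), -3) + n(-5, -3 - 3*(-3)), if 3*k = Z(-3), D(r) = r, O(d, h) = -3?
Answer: 441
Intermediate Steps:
Z(N) = 0
k = 0 (k = (1/3)*0 = 0)
n(P, X) = 0
S(c, u) = -3*u (S(c, u) = -3*u + 0 = -3*u)
49*S(D(-4), -3) + n(-5, -3 - 3*(-3)) = 49*(-3*(-3)) + 0 = 49*9 + 0 = 441 + 0 = 441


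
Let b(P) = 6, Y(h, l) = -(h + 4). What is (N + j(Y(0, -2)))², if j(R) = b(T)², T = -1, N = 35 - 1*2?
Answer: 4761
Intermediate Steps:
Y(h, l) = -4 - h (Y(h, l) = -(4 + h) = -4 - h)
N = 33 (N = 35 - 2 = 33)
j(R) = 36 (j(R) = 6² = 36)
(N + j(Y(0, -2)))² = (33 + 36)² = 69² = 4761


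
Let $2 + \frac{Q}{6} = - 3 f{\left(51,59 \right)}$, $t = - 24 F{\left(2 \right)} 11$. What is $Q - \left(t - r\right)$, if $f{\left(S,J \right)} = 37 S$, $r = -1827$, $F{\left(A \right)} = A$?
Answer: $-35277$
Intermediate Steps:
$t = -528$ ($t = \left(-24\right) 2 \cdot 11 = \left(-48\right) 11 = -528$)
$Q = -33978$ ($Q = -12 + 6 \left(- 3 \cdot 37 \cdot 51\right) = -12 + 6 \left(\left(-3\right) 1887\right) = -12 + 6 \left(-5661\right) = -12 - 33966 = -33978$)
$Q - \left(t - r\right) = -33978 - \left(-528 - -1827\right) = -33978 - \left(-528 + 1827\right) = -33978 - 1299 = -35277$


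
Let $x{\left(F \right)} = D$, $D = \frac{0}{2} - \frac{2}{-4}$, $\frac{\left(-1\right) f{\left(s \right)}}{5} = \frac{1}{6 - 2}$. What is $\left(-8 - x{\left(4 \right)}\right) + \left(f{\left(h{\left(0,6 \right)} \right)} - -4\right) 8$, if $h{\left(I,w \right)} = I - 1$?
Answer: $\frac{27}{2} \approx 13.5$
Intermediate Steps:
$h{\left(I,w \right)} = -1 + I$
$f{\left(s \right)} = - \frac{5}{4}$ ($f{\left(s \right)} = - \frac{5}{6 - 2} = - \frac{5}{4}$)
$D = \frac{1}{2}$ ($D = 0 \cdot \frac{1}{2} - - \frac{1}{2} = 0 + \frac{1}{2} = \frac{1}{2} \approx 0.5$)
$x{\left(F \right)} = \frac{1}{2}$
$\left(-8 - x{\left(4 \right)}\right) + \left(f{\left(h{\left(0,6 \right)} \right)} - -4\right) 8 = \left(-8 - \frac{1}{2}\right) + \left(- \frac{5}{4} - -4\right) 8 = \left(-8 - \frac{1}{2}\right) + \left(- \frac{5}{4} + 4\right) 8 = - \frac{17}{2} + \frac{11}{4} \cdot 8 = - \frac{17}{2} + 22 = \frac{27}{2}$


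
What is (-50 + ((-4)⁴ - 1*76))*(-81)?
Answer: -10530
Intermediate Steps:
(-50 + ((-4)⁴ - 1*76))*(-81) = (-50 + (256 - 76))*(-81) = (-50 + 180)*(-81) = 130*(-81) = -10530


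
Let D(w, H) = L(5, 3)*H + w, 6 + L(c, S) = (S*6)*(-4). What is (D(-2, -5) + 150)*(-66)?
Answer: -35508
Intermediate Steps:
L(c, S) = -6 - 24*S (L(c, S) = -6 + (S*6)*(-4) = -6 + (6*S)*(-4) = -6 - 24*S)
D(w, H) = w - 78*H (D(w, H) = (-6 - 24*3)*H + w = (-6 - 72)*H + w = -78*H + w = w - 78*H)
(D(-2, -5) + 150)*(-66) = ((-2 - 78*(-5)) + 150)*(-66) = ((-2 + 390) + 150)*(-66) = (388 + 150)*(-66) = 538*(-66) = -35508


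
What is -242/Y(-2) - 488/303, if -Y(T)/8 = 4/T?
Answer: -40567/2424 ≈ -16.736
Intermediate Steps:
Y(T) = -32/T
-242/Y(-2) - 488/303 = -242/((-32/(-2))) - 488/303 = -242/((-32*(-½))) - 488*1/303 = -242/16 - 488/303 = -242*1/16 - 488/303 = -121/8 - 488/303 = -40567/2424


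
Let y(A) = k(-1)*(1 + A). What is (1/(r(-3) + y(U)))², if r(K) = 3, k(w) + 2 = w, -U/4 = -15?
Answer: 1/32400 ≈ 3.0864e-5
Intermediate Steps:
U = 60 (U = -4*(-15) = 60)
k(w) = -2 + w
y(A) = -3 - 3*A (y(A) = (-2 - 1)*(1 + A) = -3*(1 + A) = -3 - 3*A)
(1/(r(-3) + y(U)))² = (1/(3 + (-3 - 3*60)))² = (1/(3 + (-3 - 180)))² = (1/(3 - 183))² = (1/(-180))² = (-1/180)² = 1/32400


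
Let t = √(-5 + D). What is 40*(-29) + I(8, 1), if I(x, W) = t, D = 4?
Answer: -1160 + I ≈ -1160.0 + 1.0*I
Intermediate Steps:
t = I (t = √(-5 + 4) = √(-1) = I ≈ 1.0*I)
I(x, W) = I
40*(-29) + I(8, 1) = 40*(-29) + I = -1160 + I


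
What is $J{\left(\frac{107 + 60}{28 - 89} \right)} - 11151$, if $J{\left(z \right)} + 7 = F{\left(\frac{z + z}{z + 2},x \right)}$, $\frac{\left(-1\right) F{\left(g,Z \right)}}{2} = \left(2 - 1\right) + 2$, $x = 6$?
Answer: $-11164$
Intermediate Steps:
$F{\left(g,Z \right)} = -6$ ($F{\left(g,Z \right)} = - 2 \left(\left(2 - 1\right) + 2\right) = - 2 \left(1 + 2\right) = \left(-2\right) 3 = -6$)
$J{\left(z \right)} = -13$ ($J{\left(z \right)} = -7 - 6 = -13$)
$J{\left(\frac{107 + 60}{28 - 89} \right)} - 11151 = -13 - 11151 = -11164$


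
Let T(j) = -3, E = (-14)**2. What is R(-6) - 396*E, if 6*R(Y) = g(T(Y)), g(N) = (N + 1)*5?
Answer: -232853/3 ≈ -77618.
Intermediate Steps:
E = 196
g(N) = 5 + 5*N (g(N) = (1 + N)*5 = 5 + 5*N)
R(Y) = -5/3 (R(Y) = (5 + 5*(-3))/6 = (5 - 15)/6 = (1/6)*(-10) = -5/3)
R(-6) - 396*E = -5/3 - 396*196 = -5/3 - 77616 = -232853/3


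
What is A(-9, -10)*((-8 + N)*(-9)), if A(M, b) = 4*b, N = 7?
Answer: -360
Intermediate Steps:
A(-9, -10)*((-8 + N)*(-9)) = (4*(-10))*((-8 + 7)*(-9)) = -(-40)*(-9) = -40*9 = -360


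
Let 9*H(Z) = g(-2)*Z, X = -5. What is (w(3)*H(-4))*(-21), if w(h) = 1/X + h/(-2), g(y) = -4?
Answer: 952/15 ≈ 63.467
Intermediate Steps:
H(Z) = -4*Z/9 (H(Z) = (-4*Z)/9 = -4*Z/9)
w(h) = -⅕ - h/2 (w(h) = 1/(-5) + h/(-2) = 1*(-⅕) + h*(-½) = -⅕ - h/2)
(w(3)*H(-4))*(-21) = ((-⅕ - ½*3)*(-4/9*(-4)))*(-21) = ((-⅕ - 3/2)*(16/9))*(-21) = -17/10*16/9*(-21) = -136/45*(-21) = 952/15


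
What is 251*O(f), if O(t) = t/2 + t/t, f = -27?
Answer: -6275/2 ≈ -3137.5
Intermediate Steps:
O(t) = 1 + t/2 (O(t) = t*(½) + 1 = t/2 + 1 = 1 + t/2)
251*O(f) = 251*(1 + (½)*(-27)) = 251*(1 - 27/2) = 251*(-25/2) = -6275/2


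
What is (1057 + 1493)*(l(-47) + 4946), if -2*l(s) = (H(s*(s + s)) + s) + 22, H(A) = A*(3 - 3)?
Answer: 12644175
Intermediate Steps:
H(A) = 0 (H(A) = A*0 = 0)
l(s) = -11 - s/2 (l(s) = -((0 + s) + 22)/2 = -(s + 22)/2 = -(22 + s)/2 = -11 - s/2)
(1057 + 1493)*(l(-47) + 4946) = (1057 + 1493)*((-11 - ½*(-47)) + 4946) = 2550*((-11 + 47/2) + 4946) = 2550*(25/2 + 4946) = 2550*(9917/2) = 12644175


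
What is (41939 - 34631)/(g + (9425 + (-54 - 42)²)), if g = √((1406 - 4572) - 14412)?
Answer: 136228428/347504459 - 7308*I*√17578/347504459 ≈ 0.39202 - 0.0027882*I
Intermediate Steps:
g = I*√17578 (g = √(-3166 - 14412) = √(-17578) = I*√17578 ≈ 132.58*I)
(41939 - 34631)/(g + (9425 + (-54 - 42)²)) = (41939 - 34631)/(I*√17578 + (9425 + (-54 - 42)²)) = 7308/(I*√17578 + (9425 + (-96)²)) = 7308/(I*√17578 + (9425 + 9216)) = 7308/(I*√17578 + 18641) = 7308/(18641 + I*√17578)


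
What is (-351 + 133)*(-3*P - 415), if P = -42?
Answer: 63002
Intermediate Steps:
(-351 + 133)*(-3*P - 415) = (-351 + 133)*(-3*(-42) - 415) = -218*(126 - 415) = -218*(-289) = 63002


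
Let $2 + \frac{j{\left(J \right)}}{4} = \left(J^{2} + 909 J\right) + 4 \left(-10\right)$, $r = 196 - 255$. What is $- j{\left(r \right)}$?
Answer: $200768$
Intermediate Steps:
$r = -59$ ($r = 196 - 255 = -59$)
$j{\left(J \right)} = -168 + 4 J^{2} + 3636 J$ ($j{\left(J \right)} = -8 + 4 \left(\left(J^{2} + 909 J\right) + 4 \left(-10\right)\right) = -8 + 4 \left(\left(J^{2} + 909 J\right) - 40\right) = -8 + 4 \left(-40 + J^{2} + 909 J\right) = -8 + \left(-160 + 4 J^{2} + 3636 J\right) = -168 + 4 J^{2} + 3636 J$)
$- j{\left(r \right)} = - (-168 + 4 \left(-59\right)^{2} + 3636 \left(-59\right)) = - (-168 + 4 \cdot 3481 - 214524) = - (-168 + 13924 - 214524) = \left(-1\right) \left(-200768\right) = 200768$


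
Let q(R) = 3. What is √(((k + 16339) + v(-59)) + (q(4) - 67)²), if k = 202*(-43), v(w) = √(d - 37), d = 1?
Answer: √(11749 + 6*I) ≈ 108.39 + 0.0277*I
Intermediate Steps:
v(w) = 6*I (v(w) = √(1 - 37) = √(-36) = 6*I)
k = -8686
√(((k + 16339) + v(-59)) + (q(4) - 67)²) = √(((-8686 + 16339) + 6*I) + (3 - 67)²) = √((7653 + 6*I) + (-64)²) = √((7653 + 6*I) + 4096) = √(11749 + 6*I)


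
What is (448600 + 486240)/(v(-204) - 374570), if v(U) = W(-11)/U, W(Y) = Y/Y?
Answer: -190707360/76412281 ≈ -2.4958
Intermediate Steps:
W(Y) = 1
v(U) = 1/U
(448600 + 486240)/(v(-204) - 374570) = (448600 + 486240)/(1/(-204) - 374570) = 934840/(-1/204 - 374570) = 934840/(-76412281/204) = 934840*(-204/76412281) = -190707360/76412281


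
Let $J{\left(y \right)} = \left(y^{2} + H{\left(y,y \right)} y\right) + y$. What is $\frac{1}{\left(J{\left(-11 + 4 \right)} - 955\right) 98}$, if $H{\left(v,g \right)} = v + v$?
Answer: $- \frac{1}{79870} \approx -1.252 \cdot 10^{-5}$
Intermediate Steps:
$H{\left(v,g \right)} = 2 v$
$J{\left(y \right)} = y + 3 y^{2}$ ($J{\left(y \right)} = \left(y^{2} + 2 y y\right) + y = \left(y^{2} + 2 y^{2}\right) + y = 3 y^{2} + y = y + 3 y^{2}$)
$\frac{1}{\left(J{\left(-11 + 4 \right)} - 955\right) 98} = \frac{1}{\left(\left(-11 + 4\right) \left(1 + 3 \left(-11 + 4\right)\right) - 955\right) 98} = \frac{1}{\left(- 7 \left(1 + 3 \left(-7\right)\right) - 955\right) 98} = \frac{1}{\left(- 7 \left(1 - 21\right) - 955\right) 98} = \frac{1}{\left(\left(-7\right) \left(-20\right) - 955\right) 98} = \frac{1}{\left(140 - 955\right) 98} = \frac{1}{\left(-815\right) 98} = \frac{1}{-79870} = - \frac{1}{79870}$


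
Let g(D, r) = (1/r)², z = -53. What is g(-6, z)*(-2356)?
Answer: -2356/2809 ≈ -0.83873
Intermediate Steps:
g(D, r) = r⁻²
g(-6, z)*(-2356) = -2356/(-53)² = (1/2809)*(-2356) = -2356/2809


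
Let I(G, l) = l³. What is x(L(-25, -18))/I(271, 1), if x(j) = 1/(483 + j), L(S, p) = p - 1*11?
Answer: 1/454 ≈ 0.0022026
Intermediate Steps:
L(S, p) = -11 + p (L(S, p) = p - 11 = -11 + p)
x(L(-25, -18))/I(271, 1) = 1/((483 + (-11 - 18))*(1³)) = 1/((483 - 29)*1) = 1/454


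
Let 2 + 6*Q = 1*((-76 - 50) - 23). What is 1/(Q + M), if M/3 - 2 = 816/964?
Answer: -1446/24043 ≈ -0.060142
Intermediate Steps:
M = 2058/241 (M = 6 + 3*(816/964) = 6 + 3*(816*(1/964)) = 6 + 3*(204/241) = 6 + 612/241 = 2058/241 ≈ 8.5394)
Q = -151/6 (Q = -1/3 + (1*((-76 - 50) - 23))/6 = -1/3 + (1*(-126 - 23))/6 = -1/3 + (1*(-149))/6 = -1/3 + (1/6)*(-149) = -1/3 - 149/6 = -151/6 ≈ -25.167)
1/(Q + M) = 1/(-151/6 + 2058/241) = 1/(-24043/1446) = -1446/24043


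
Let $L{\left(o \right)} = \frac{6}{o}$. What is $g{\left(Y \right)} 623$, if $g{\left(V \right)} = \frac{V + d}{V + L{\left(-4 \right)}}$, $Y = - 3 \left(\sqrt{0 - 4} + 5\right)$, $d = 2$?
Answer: $\frac{208082}{411} + \frac{17444 i}{411} \approx 506.28 + 42.443 i$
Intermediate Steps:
$Y = -15 - 6 i$ ($Y = - 3 \left(\sqrt{-4} + 5\right) = - 3 \left(2 i + 5\right) = - 3 \left(5 + 2 i\right) = -15 - 6 i \approx -15.0 - 6.0 i$)
$g{\left(V \right)} = \frac{2 + V}{- \frac{3}{2} + V}$ ($g{\left(V \right)} = \frac{V + 2}{V + \frac{6}{-4}} = \frac{2 + V}{V + 6 \left(- \frac{1}{4}\right)} = \frac{2 + V}{V - \frac{3}{2}} = \frac{2 + V}{- \frac{3}{2} + V}$)
$g{\left(Y \right)} 623 = \frac{2 \left(2 - \left(15 + 6 i\right)\right)}{-3 + 2 \left(-15 - 6 i\right)} 623 = \frac{2 \left(-13 - 6 i\right)}{-3 - \left(30 + 12 i\right)} 623 = \frac{2 \left(-13 - 6 i\right)}{-33 - 12 i} 623 = 2 \frac{-33 + 12 i}{1233} \left(-13 - 6 i\right) 623 = \frac{2 \left(-33 + 12 i\right) \left(-13 - 6 i\right)}{1233} \cdot 623 = \frac{1246 \left(-33 + 12 i\right) \left(-13 - 6 i\right)}{1233}$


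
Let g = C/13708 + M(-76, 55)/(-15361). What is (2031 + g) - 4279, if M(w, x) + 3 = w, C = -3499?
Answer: -473410851031/210568588 ≈ -2248.3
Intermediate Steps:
M(w, x) = -3 + w
g = -52665207/210568588 (g = -3499/13708 + (-3 - 76)/(-15361) = -3499*1/13708 - 79*(-1/15361) = -3499/13708 + 79/15361 = -52665207/210568588 ≈ -0.25011)
(2031 + g) - 4279 = (2031 - 52665207/210568588) - 4279 = 427612137021/210568588 - 4279 = -473410851031/210568588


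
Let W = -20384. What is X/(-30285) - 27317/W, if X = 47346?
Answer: -45935173/205776480 ≈ -0.22323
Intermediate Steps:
X/(-30285) - 27317/W = 47346/(-30285) - 27317/(-20384) = 47346*(-1/30285) - 27317*(-1/20384) = -15782/10095 + 27317/20384 = -45935173/205776480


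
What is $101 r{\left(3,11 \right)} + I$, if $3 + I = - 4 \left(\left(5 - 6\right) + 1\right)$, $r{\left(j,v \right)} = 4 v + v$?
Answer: $5552$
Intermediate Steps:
$r{\left(j,v \right)} = 5 v$
$I = -3$ ($I = -3 - 4 \left(\left(5 - 6\right) + 1\right) = -3 - 4 \left(-1 + 1\right) = -3 - 0 = -3 + 0 = -3$)
$101 r{\left(3,11 \right)} + I = 101 \cdot 5 \cdot 11 - 3 = 101 \cdot 55 - 3 = 5555 - 3 = 5552$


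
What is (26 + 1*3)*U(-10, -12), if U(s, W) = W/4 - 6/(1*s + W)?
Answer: -870/11 ≈ -79.091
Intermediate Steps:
U(s, W) = -6/(W + s) + W/4 (U(s, W) = W*(¼) - 6/(s + W) = W/4 - 6/(W + s) = -6/(W + s) + W/4)
(26 + 1*3)*U(-10, -12) = (26 + 1*3)*((-24 + (-12)² - 12*(-10))/(4*(-12 - 10))) = (26 + 3)*((¼)*(-24 + 144 + 120)/(-22)) = 29*((¼)*(-1/22)*240) = 29*(-30/11) = -870/11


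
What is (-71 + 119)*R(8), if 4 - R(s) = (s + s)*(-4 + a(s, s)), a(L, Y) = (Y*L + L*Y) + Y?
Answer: -101184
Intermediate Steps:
a(L, Y) = Y + 2*L*Y (a(L, Y) = (L*Y + L*Y) + Y = 2*L*Y + Y = Y + 2*L*Y)
R(s) = 4 - 2*s*(-4 + s*(1 + 2*s)) (R(s) = 4 - (s + s)*(-4 + s*(1 + 2*s)) = 4 - 2*s*(-4 + s*(1 + 2*s)))
(-71 + 119)*R(8) = (-71 + 119)*(4 - 4*8³ - 2*8² + 8*8) = 48*(4 - 4*512 - 2*64 + 64) = 48*(4 - 2048 - 128 + 64) = 48*(-2108) = -101184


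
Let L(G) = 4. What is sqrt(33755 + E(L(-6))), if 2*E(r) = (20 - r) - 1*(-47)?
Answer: sqrt(135146)/2 ≈ 183.81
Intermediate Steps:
E(r) = 67/2 - r/2 (E(r) = ((20 - r) - 1*(-47))/2 = ((20 - r) + 47)/2 = (67 - r)/2 = 67/2 - r/2)
sqrt(33755 + E(L(-6))) = sqrt(33755 + (67/2 - 1/2*4)) = sqrt(33755 + (67/2 - 2)) = sqrt(33755 + 63/2) = sqrt(67573/2) = sqrt(135146)/2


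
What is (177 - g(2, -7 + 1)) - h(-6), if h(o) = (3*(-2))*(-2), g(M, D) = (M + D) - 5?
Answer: 174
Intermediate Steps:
g(M, D) = -5 + D + M (g(M, D) = (D + M) - 5 = -5 + D + M)
h(o) = 12 (h(o) = -6*(-2) = 12)
(177 - g(2, -7 + 1)) - h(-6) = (177 - (-5 + (-7 + 1) + 2)) - 1*12 = (177 - (-5 - 6 + 2)) - 12 = (177 - 1*(-9)) - 12 = (177 + 9) - 12 = 186 - 12 = 174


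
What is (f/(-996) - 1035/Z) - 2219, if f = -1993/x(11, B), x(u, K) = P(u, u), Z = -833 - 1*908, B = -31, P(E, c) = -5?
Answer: -19237444933/8670180 ≈ -2218.8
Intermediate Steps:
Z = -1741 (Z = -833 - 908 = -1741)
x(u, K) = -5
f = 1993/5 (f = -1993/(-5) = -1993*(-⅕) = 1993/5 ≈ 398.60)
(f/(-996) - 1035/Z) - 2219 = ((1993/5)/(-996) - 1035/(-1741)) - 2219 = ((1993/5)*(-1/996) - 1035*(-1/1741)) - 2219 = (-1993/4980 + 1035/1741) - 2219 = 1684487/8670180 - 2219 = -19237444933/8670180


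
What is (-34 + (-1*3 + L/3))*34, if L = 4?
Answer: -3638/3 ≈ -1212.7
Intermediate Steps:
(-34 + (-1*3 + L/3))*34 = (-34 + (-1*3 + 4/3))*34 = (-34 + (-3 + (⅓)*4))*34 = (-34 + (-3 + 4/3))*34 = (-34 - 5/3)*34 = -107/3*34 = -3638/3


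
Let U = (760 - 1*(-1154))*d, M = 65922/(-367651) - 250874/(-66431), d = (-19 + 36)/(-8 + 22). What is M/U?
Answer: 614983688144/397344678239289 ≈ 0.0015477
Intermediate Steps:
d = 17/14 ≈ 1.2143
M = 87854812592/24423423581 (M = 65922*(-1/367651) - 250874*(-1/66431) = -65922/367651 + 250874/66431 = 87854812592/24423423581 ≈ 3.5972)
U = 16269/7 (U = (760 - 1*(-1154))*(17/14) = (760 + 1154)*(17/14) = 1914*(17/14) = 16269/7 ≈ 2324.1)
M/U = 87854812592/(24423423581*(16269/7)) = (87854812592/24423423581)*(7/16269) = 614983688144/397344678239289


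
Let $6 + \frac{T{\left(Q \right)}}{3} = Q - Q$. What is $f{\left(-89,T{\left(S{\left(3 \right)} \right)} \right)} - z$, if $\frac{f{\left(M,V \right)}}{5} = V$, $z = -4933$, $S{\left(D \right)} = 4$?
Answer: $4843$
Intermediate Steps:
$T{\left(Q \right)} = -18$ ($T{\left(Q \right)} = -18 + 3 \left(Q - Q\right) = -18 + 3 \cdot 0 = -18 + 0 = -18$)
$f{\left(M,V \right)} = 5 V$
$f{\left(-89,T{\left(S{\left(3 \right)} \right)} \right)} - z = 5 \left(-18\right) - -4933 = -90 + 4933 = 4843$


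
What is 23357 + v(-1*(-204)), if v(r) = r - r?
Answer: 23357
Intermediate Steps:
v(r) = 0
23357 + v(-1*(-204)) = 23357 + 0 = 23357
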